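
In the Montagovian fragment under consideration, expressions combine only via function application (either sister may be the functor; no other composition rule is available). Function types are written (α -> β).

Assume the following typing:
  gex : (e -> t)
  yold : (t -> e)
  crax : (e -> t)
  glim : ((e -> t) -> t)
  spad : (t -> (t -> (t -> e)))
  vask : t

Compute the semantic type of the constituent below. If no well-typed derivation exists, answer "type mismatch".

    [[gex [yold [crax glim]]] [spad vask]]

(t -> e)

[crax glim]: functor glim : ((e -> t) -> t), argument crax : (e -> t); result t.
[yold [crax glim]]: functor yold : (t -> e), argument [crax glim] : t; result e.
[gex [yold [crax glim]]]: functor gex : (e -> t), argument [yold [crax glim]] : e; result t.
[spad vask]: functor spad : (t -> (t -> (t -> e))), argument vask : t; result (t -> (t -> e)).
[[gex [yold [crax glim]]] [spad vask]]: functor [spad vask] : (t -> (t -> e)), argument [gex [yold [crax glim]]] : t; result (t -> e).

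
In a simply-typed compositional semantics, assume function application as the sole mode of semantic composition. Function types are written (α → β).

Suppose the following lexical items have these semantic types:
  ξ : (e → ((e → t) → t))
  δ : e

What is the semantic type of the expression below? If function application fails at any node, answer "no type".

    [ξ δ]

At [ξ δ], ξ : (e → ((e → t) → t)) takes δ : e, giving ((e → t) → t).

((e → t) → t)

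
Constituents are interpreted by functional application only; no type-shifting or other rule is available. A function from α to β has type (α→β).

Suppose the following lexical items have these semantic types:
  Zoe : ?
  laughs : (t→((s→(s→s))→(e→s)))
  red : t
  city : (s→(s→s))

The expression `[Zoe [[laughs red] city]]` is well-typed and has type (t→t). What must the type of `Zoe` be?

For [Zoe [[laughs red] city]] to have type (t→t) with [[laughs red] city] of type (e→s), Zoe must be the function: Zoe : ((e→s)→(t→t)).

((e→s)→(t→t))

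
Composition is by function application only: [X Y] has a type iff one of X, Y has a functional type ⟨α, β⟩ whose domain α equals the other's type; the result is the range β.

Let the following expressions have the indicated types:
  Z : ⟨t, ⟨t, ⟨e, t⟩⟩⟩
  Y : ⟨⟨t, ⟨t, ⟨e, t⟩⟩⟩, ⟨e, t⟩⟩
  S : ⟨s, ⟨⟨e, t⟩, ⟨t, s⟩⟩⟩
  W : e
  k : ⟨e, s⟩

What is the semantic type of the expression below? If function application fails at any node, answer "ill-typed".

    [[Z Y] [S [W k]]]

⟨t, s⟩

[Z Y]: ⟨⟨t, ⟨t, ⟨e, t⟩⟩⟩, ⟨e, t⟩⟩ applied to ⟨t, ⟨t, ⟨e, t⟩⟩⟩ yields ⟨e, t⟩.
[W k]: ⟨e, s⟩ applied to e yields s.
[S [W k]]: ⟨s, ⟨⟨e, t⟩, ⟨t, s⟩⟩⟩ applied to s yields ⟨⟨e, t⟩, ⟨t, s⟩⟩.
[[Z Y] [S [W k]]]: ⟨⟨e, t⟩, ⟨t, s⟩⟩ applied to ⟨e, t⟩ yields ⟨t, s⟩.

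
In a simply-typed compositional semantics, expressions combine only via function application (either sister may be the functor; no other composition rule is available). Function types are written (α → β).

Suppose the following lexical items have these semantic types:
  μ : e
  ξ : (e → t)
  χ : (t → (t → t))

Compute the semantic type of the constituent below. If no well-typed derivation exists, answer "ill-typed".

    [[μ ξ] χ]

[μ ξ] — ξ of type (e → t) combines with μ of type e: type t.
[[μ ξ] χ] — χ of type (t → (t → t)) combines with [μ ξ] of type t: type (t → t).

(t → t)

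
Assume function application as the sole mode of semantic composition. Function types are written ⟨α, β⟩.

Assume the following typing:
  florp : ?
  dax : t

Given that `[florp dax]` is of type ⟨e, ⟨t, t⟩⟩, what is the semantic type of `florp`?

[florp dax] must have type ⟨e, ⟨t, t⟩⟩. The sister dax has type t; that is not a function onto ⟨e, ⟨t, t⟩⟩, so florp must be the functor, of type ⟨t, ⟨e, ⟨t, t⟩⟩⟩.

⟨t, ⟨e, ⟨t, t⟩⟩⟩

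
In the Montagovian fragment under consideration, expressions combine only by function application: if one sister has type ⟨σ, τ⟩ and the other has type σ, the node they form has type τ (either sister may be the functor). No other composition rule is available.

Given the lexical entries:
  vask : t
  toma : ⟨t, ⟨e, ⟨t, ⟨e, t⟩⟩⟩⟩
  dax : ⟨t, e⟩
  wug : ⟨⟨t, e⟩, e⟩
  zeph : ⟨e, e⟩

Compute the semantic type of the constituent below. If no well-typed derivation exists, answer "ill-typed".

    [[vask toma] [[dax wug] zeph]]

⟨t, ⟨e, t⟩⟩

At [vask toma], toma : ⟨t, ⟨e, ⟨t, ⟨e, t⟩⟩⟩⟩ takes vask : t, giving ⟨e, ⟨t, ⟨e, t⟩⟩⟩.
At [dax wug], wug : ⟨⟨t, e⟩, e⟩ takes dax : ⟨t, e⟩, giving e.
At [[dax wug] zeph], zeph : ⟨e, e⟩ takes [dax wug] : e, giving e.
At [[vask toma] [[dax wug] zeph]], [vask toma] : ⟨e, ⟨t, ⟨e, t⟩⟩⟩ takes [[dax wug] zeph] : e, giving ⟨t, ⟨e, t⟩⟩.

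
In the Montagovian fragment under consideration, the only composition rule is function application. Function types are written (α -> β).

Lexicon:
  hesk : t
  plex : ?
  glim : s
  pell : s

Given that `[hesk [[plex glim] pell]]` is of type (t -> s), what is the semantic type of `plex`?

(s -> (s -> (t -> (t -> s))))

At [hesk [[plex glim] pell]] (required: (t -> s)): hesk is t, which is not a function with range (t -> s); hence [[plex glim] pell] is the functor — type (t -> (t -> s)).
At [[plex glim] pell] (required: (t -> (t -> s))): pell is s, which is not a function with range (t -> (t -> s)); hence [plex glim] is the functor — type (s -> (t -> (t -> s))).
At [plex glim] (required: (s -> (t -> (t -> s)))): glim is s, which is not a function with range (s -> (t -> (t -> s))); hence plex is the functor — type (s -> (s -> (t -> (t -> s)))).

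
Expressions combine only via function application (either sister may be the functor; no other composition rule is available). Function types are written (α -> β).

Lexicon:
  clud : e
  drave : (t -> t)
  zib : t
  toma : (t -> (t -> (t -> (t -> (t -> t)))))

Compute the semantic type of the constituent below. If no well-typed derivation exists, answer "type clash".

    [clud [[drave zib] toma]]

type clash

At [drave zib], drave : (t -> t) takes zib : t, giving t.
At [[drave zib] toma], toma : (t -> (t -> (t -> (t -> (t -> t))))) takes [drave zib] : t, giving (t -> (t -> (t -> (t -> t)))).
At [clud [[drave zib] toma]]: neither e nor (t -> (t -> (t -> (t -> t)))) can take the other as argument; the node is ill-typed.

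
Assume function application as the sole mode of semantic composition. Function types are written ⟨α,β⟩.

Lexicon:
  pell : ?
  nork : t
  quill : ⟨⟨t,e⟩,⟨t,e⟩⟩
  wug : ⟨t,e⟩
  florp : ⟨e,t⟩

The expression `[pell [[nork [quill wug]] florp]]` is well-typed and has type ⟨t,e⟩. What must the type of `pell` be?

[pell [[nork [quill wug]] florp]] must have type ⟨t,e⟩. The sister [[nork [quill wug]] florp] has type t; that is not a function onto ⟨t,e⟩, so pell must be the functor, of type ⟨t,⟨t,e⟩⟩.

⟨t,⟨t,e⟩⟩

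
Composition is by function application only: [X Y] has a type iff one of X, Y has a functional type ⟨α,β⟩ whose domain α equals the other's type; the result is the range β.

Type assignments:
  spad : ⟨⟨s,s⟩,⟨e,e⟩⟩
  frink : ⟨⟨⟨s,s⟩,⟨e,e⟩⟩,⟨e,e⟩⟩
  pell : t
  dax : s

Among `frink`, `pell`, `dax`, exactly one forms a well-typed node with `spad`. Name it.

frink — combines: frink : ⟨⟨⟨s,s⟩,⟨e,e⟩⟩,⟨e,e⟩⟩ takes spad : ⟨⟨s,s⟩,⟨e,e⟩⟩ as argument, giving ⟨e,e⟩.
pell : t — does not combine with spad.
dax : s — does not combine with spad.

frink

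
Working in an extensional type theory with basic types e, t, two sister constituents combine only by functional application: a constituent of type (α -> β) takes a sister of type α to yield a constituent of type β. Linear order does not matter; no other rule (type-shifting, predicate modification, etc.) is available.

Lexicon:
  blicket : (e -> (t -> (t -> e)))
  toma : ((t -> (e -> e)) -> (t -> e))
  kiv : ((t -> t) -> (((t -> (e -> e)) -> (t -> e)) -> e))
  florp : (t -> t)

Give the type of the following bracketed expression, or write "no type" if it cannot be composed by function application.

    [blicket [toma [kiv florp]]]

(t -> (t -> e))

[kiv florp]: kiv is ((t -> t) -> (((t -> (e -> e)) -> (t -> e)) -> e)), florp is (t -> t); result (((t -> (e -> e)) -> (t -> e)) -> e).
[toma [kiv florp]]: [kiv florp] is (((t -> (e -> e)) -> (t -> e)) -> e), toma is ((t -> (e -> e)) -> (t -> e)); result e.
[blicket [toma [kiv florp]]]: blicket is (e -> (t -> (t -> e))), [toma [kiv florp]] is e; result (t -> (t -> e)).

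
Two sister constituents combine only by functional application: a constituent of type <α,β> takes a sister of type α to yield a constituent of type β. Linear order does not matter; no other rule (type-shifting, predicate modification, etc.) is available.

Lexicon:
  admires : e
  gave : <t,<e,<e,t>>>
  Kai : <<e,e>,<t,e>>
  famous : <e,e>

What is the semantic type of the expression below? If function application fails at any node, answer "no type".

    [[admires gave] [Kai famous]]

At [admires gave]: neither e nor <t,<e,<e,t>>> can take the other as argument; the node is ill-typed.

no type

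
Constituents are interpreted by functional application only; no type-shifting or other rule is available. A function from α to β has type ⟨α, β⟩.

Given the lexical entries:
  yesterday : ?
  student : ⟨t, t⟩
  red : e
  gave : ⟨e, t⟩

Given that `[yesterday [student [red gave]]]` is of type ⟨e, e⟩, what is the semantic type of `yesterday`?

⟨t, ⟨e, e⟩⟩

For [yesterday [student [red gave]]] to have type ⟨e, e⟩ with [student [red gave]] of type t, yesterday must be the function: yesterday : ⟨t, ⟨e, e⟩⟩.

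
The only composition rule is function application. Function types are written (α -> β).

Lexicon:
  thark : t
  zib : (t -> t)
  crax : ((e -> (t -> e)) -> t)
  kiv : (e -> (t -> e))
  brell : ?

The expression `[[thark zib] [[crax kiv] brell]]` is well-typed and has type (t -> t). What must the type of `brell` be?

[[thark zib] [[crax kiv] brell]] is required to be (t -> t). [thark zib] : t cannot yield (t -> t) as functor, so [[crax kiv] brell] : (t -> (t -> t)).
[[crax kiv] brell] is required to be (t -> (t -> t)). [crax kiv] : t cannot yield (t -> (t -> t)) as functor, so brell : (t -> (t -> (t -> t))).

(t -> (t -> (t -> t)))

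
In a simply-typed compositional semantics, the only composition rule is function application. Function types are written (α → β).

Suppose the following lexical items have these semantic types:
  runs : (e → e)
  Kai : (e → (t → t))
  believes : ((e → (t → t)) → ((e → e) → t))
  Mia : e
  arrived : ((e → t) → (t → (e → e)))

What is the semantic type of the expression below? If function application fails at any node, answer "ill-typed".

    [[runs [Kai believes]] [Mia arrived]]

[Kai believes]: believes is ((e → (t → t)) → ((e → e) → t)), Kai is (e → (t → t)); result ((e → e) → t).
[runs [Kai believes]]: [Kai believes] is ((e → e) → t), runs is (e → e); result t.
At [Mia arrived]: neither e nor ((e → t) → (t → (e → e))) can take the other as argument; the node is ill-typed.

ill-typed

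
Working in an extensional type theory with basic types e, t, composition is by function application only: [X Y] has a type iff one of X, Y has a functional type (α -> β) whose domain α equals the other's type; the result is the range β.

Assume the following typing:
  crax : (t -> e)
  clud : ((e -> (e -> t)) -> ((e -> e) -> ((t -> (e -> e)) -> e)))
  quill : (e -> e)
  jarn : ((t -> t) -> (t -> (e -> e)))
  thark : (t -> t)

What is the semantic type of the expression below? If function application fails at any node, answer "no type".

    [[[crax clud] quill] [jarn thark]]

At [crax clud]: neither (t -> e) nor ((e -> (e -> t)) -> ((e -> e) -> ((t -> (e -> e)) -> e))) can take the other as argument; the node is ill-typed.

no type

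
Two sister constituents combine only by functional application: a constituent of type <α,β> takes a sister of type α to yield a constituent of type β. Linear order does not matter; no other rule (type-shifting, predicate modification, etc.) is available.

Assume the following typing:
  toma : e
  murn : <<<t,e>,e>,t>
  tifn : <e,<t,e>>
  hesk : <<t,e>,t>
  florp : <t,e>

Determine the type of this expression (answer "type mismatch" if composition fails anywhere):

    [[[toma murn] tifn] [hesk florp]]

type mismatch

At [toma murn]: neither e nor <<<t,e>,e>,t> can take the other as argument; the node is ill-typed.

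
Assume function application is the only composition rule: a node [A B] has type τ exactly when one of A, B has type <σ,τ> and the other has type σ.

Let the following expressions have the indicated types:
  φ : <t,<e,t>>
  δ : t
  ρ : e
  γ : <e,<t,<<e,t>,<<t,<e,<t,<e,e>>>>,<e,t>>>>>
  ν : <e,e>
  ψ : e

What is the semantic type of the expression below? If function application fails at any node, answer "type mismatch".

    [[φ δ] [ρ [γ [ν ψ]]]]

type mismatch

[φ δ]: <t,<e,t>> applied to t yields <e,t>.
[ν ψ]: <e,e> applied to e yields e.
[γ [ν ψ]]: <e,<t,<<e,t>,<<t,<e,<t,<e,e>>>>,<e,t>>>>> applied to e yields <t,<<e,t>,<<t,<e,<t,<e,e>>>>,<e,t>>>>.
[ρ [γ [ν ψ]]]: e and <t,<<e,t>,<<t,<e,<t,<e,e>>>>,<e,t>>>> cannot combine by function application — type clash.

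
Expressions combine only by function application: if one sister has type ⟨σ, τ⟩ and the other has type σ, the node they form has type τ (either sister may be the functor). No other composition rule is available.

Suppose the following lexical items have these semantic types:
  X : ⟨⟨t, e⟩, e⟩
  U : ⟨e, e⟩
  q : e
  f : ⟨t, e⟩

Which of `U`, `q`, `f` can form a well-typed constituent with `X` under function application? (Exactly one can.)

U : ⟨e, e⟩ — no; X wants ⟨t, e⟩, and U wants e.
q : e — no; X wants ⟨t, e⟩, and q wants nothing (atomic).
f — combines: X : ⟨⟨t, e⟩, e⟩ takes f : ⟨t, e⟩ as argument, giving e.

f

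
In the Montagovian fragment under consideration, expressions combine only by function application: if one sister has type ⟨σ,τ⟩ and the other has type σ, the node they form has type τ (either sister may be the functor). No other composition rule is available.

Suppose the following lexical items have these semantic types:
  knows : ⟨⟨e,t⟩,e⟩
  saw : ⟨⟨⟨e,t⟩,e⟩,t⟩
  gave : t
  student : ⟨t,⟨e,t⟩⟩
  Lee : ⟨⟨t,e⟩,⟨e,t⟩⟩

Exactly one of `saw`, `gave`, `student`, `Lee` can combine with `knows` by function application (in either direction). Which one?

saw

saw — combines: saw : ⟨⟨⟨e,t⟩,e⟩,t⟩ takes knows : ⟨⟨e,t⟩,e⟩ as argument, giving t.
gave : t — no; knows wants ⟨e,t⟩, and gave wants nothing (atomic).
student : ⟨t,⟨e,t⟩⟩ — no; knows wants ⟨e,t⟩, and student wants t.
Lee : ⟨⟨t,e⟩,⟨e,t⟩⟩ — no; knows wants ⟨e,t⟩, and Lee wants ⟨t,e⟩.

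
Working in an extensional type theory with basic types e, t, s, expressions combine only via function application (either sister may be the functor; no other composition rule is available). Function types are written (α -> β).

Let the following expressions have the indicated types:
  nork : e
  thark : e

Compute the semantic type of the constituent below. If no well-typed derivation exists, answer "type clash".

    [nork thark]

[nork thark]: e with e — neither is a function whose domain matches the other; composition fails here.

type clash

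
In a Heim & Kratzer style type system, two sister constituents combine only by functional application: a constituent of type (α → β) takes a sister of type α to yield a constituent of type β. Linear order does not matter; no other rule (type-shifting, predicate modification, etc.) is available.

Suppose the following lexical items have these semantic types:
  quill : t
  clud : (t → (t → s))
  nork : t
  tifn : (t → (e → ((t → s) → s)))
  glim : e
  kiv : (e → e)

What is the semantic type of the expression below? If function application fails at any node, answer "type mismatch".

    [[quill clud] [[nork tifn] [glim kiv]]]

[quill clud]: (t → (t → s)) applied to t yields (t → s).
[nork tifn]: (t → (e → ((t → s) → s))) applied to t yields (e → ((t → s) → s)).
[glim kiv]: (e → e) applied to e yields e.
[[nork tifn] [glim kiv]]: (e → ((t → s) → s)) applied to e yields ((t → s) → s).
[[quill clud] [[nork tifn] [glim kiv]]]: ((t → s) → s) applied to (t → s) yields s.

s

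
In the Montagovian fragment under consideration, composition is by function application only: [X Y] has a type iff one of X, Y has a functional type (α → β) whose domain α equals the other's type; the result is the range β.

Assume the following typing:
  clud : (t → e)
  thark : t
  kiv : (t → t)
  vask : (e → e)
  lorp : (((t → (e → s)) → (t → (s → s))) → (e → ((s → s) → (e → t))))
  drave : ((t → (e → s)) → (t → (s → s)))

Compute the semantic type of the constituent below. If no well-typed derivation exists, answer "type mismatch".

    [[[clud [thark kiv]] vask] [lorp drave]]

At [thark kiv], kiv : (t → t) takes thark : t, giving t.
At [clud [thark kiv]], clud : (t → e) takes [thark kiv] : t, giving e.
At [[clud [thark kiv]] vask], vask : (e → e) takes [clud [thark kiv]] : e, giving e.
At [lorp drave], lorp : (((t → (e → s)) → (t → (s → s))) → (e → ((s → s) → (e → t)))) takes drave : ((t → (e → s)) → (t → (s → s))), giving (e → ((s → s) → (e → t))).
At [[[clud [thark kiv]] vask] [lorp drave]], [lorp drave] : (e → ((s → s) → (e → t))) takes [[clud [thark kiv]] vask] : e, giving ((s → s) → (e → t)).

((s → s) → (e → t))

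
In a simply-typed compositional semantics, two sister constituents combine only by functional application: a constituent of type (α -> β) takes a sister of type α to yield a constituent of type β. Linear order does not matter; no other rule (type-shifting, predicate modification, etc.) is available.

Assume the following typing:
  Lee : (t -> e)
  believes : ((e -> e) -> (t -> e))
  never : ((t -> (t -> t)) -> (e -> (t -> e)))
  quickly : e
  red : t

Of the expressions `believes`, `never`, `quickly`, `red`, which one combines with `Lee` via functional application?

red

believes : ((e -> e) -> (t -> e)) — Lee needs t; believes needs (e -> e); neither fits.
never : ((t -> (t -> t)) -> (e -> (t -> e))) — Lee needs t; never needs (t -> (t -> t)); neither fits.
quickly : e — Lee needs t; quickly needs nothing (atomic); neither fits.
red — combines: Lee : (t -> e) takes red : t as argument, giving e.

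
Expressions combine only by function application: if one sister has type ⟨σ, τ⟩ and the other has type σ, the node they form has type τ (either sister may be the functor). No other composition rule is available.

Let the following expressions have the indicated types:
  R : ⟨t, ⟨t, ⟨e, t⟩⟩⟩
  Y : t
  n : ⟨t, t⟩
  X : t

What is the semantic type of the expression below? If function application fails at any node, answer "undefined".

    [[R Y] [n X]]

[R Y]: functor R : ⟨t, ⟨t, ⟨e, t⟩⟩⟩, argument Y : t; result ⟨t, ⟨e, t⟩⟩.
[n X]: functor n : ⟨t, t⟩, argument X : t; result t.
[[R Y] [n X]]: functor [R Y] : ⟨t, ⟨e, t⟩⟩, argument [n X] : t; result ⟨e, t⟩.

⟨e, t⟩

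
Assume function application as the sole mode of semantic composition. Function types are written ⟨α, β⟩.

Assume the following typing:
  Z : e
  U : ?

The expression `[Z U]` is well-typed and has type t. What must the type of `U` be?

⟨e, t⟩

At [Z U] (required: t): Z is e, which is not a function with range t; hence U is the functor — type ⟨e, t⟩.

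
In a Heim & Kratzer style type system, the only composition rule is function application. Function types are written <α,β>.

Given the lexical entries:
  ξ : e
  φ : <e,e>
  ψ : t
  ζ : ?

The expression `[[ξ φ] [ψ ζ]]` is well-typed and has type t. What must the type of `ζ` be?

At [[ξ φ] [ψ ζ]] (required: t): [ξ φ] is e, which is not a function with range t; hence [ψ ζ] is the functor — type <e,t>.
At [ψ ζ] (required: <e,t>): ψ is t, which is not a function with range <e,t>; hence ζ is the functor — type <t,<e,t>>.

<t,<e,t>>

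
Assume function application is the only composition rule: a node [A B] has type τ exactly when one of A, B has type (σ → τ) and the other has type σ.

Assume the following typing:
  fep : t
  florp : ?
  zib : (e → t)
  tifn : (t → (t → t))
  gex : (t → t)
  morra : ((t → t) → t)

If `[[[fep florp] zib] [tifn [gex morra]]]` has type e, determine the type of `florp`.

[[[fep florp] zib] [tifn [gex morra]]] is required to be e. [tifn [gex morra]] : (t → t) cannot yield e as functor, so [[fep florp] zib] : ((t → t) → e).
[[fep florp] zib] is required to be ((t → t) → e). zib : (e → t) cannot yield ((t → t) → e) as functor, so [fep florp] : ((e → t) → ((t → t) → e)).
[fep florp] is required to be ((e → t) → ((t → t) → e)). fep : t cannot yield ((e → t) → ((t → t) → e)) as functor, so florp : (t → ((e → t) → ((t → t) → e))).

(t → ((e → t) → ((t → t) → e)))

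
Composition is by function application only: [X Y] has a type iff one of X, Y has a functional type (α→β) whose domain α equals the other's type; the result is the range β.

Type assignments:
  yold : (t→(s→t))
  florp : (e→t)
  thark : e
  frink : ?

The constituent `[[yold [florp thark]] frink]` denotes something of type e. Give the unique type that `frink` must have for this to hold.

For [[yold [florp thark]] frink] to have type e with [yold [florp thark]] of type (s→t), frink must be the function: frink : ((s→t)→e).

((s→t)→e)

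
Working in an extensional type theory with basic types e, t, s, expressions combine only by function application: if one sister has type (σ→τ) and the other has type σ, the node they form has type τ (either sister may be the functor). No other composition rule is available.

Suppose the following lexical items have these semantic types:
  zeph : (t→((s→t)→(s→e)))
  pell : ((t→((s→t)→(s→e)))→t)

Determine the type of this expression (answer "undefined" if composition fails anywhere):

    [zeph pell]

[zeph pell] — pell of type ((t→((s→t)→(s→e)))→t) combines with zeph of type (t→((s→t)→(s→e))): type t.

t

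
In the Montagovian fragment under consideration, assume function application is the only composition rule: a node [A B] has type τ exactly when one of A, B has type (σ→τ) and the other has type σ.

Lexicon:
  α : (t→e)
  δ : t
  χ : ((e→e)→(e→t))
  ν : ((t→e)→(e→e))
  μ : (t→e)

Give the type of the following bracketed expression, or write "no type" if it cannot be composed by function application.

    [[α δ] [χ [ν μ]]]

At [α δ], α : (t→e) takes δ : t, giving e.
At [ν μ], ν : ((t→e)→(e→e)) takes μ : (t→e), giving (e→e).
At [χ [ν μ]], χ : ((e→e)→(e→t)) takes [ν μ] : (e→e), giving (e→t).
At [[α δ] [χ [ν μ]]], [χ [ν μ]] : (e→t) takes [α δ] : e, giving t.

t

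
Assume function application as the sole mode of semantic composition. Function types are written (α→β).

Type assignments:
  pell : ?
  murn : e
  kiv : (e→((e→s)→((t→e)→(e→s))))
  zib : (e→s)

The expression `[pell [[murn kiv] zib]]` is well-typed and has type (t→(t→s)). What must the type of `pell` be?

(((t→e)→(e→s))→(t→(t→s)))

For [pell [[murn kiv] zib]] to have type (t→(t→s)) with [[murn kiv] zib] of type ((t→e)→(e→s)), pell must be the function: pell : (((t→e)→(e→s))→(t→(t→s))).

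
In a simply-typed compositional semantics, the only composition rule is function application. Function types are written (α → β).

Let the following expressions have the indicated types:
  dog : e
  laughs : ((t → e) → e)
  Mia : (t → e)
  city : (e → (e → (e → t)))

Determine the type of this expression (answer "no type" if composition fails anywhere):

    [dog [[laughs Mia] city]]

[laughs Mia]: laughs is ((t → e) → e), Mia is (t → e); result e.
[[laughs Mia] city]: city is (e → (e → (e → t))), [laughs Mia] is e; result (e → (e → t)).
[dog [[laughs Mia] city]]: [[laughs Mia] city] is (e → (e → t)), dog is e; result (e → t).

(e → t)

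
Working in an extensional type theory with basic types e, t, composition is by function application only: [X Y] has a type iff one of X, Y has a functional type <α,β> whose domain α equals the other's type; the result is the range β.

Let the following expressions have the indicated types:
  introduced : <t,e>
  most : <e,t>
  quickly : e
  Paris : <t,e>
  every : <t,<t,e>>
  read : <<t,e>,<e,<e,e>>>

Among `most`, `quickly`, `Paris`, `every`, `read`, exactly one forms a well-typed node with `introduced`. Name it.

most : <e,t> — no; introduced wants t, and most wants e.
quickly : e — no; introduced wants t, and quickly wants nothing (atomic).
Paris : <t,e> — no; introduced wants t, and Paris wants t.
every : <t,<t,e>> — no; introduced wants t, and every wants t.
read — combines: read : <<t,e>,<e,<e,e>>> takes introduced : <t,e> as argument, giving <e,<e,e>>.

read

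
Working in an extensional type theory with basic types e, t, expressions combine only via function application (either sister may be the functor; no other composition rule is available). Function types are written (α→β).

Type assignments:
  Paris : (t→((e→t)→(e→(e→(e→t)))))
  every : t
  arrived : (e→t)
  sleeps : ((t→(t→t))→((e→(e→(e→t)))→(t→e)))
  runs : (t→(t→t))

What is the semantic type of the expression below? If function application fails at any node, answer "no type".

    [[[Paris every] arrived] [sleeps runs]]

(t→e)

[Paris every]: Paris is (t→((e→t)→(e→(e→(e→t))))), every is t; result ((e→t)→(e→(e→(e→t)))).
[[Paris every] arrived]: [Paris every] is ((e→t)→(e→(e→(e→t)))), arrived is (e→t); result (e→(e→(e→t))).
[sleeps runs]: sleeps is ((t→(t→t))→((e→(e→(e→t)))→(t→e))), runs is (t→(t→t)); result ((e→(e→(e→t)))→(t→e)).
[[[Paris every] arrived] [sleeps runs]]: [sleeps runs] is ((e→(e→(e→t)))→(t→e)), [[Paris every] arrived] is (e→(e→(e→t))); result (t→e).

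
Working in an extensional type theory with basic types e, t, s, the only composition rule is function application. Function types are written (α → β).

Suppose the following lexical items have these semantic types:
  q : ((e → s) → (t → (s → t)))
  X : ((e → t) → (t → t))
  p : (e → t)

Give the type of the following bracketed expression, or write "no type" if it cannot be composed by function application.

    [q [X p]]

[X p] — X of type ((e → t) → (t → t)) combines with p of type (e → t): type (t → t).
At [q [X p]]: neither ((e → s) → (t → (s → t))) nor (t → t) can take the other as argument; the node is ill-typed.

no type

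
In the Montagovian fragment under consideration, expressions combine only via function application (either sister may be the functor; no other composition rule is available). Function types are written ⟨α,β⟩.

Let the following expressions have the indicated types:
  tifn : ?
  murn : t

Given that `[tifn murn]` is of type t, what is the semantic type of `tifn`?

[tifn murn] must have type t. The sister murn has type t; that is not a function onto t, so tifn must be the functor, of type ⟨t,t⟩.

⟨t,t⟩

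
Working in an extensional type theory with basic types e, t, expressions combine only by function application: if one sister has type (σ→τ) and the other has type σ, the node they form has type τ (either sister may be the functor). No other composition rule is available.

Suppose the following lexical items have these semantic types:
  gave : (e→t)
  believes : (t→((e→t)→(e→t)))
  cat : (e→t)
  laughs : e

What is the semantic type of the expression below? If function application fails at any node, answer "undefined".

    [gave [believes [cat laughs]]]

(e→t)

[cat laughs]: cat is (e→t), laughs is e; result t.
[believes [cat laughs]]: believes is (t→((e→t)→(e→t))), [cat laughs] is t; result ((e→t)→(e→t)).
[gave [believes [cat laughs]]]: [believes [cat laughs]] is ((e→t)→(e→t)), gave is (e→t); result (e→t).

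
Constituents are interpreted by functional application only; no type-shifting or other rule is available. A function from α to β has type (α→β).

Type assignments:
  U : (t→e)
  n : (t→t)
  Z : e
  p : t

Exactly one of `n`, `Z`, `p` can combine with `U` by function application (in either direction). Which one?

n : (t→t) — no; U wants t, and n wants t.
Z : e — no; U wants t, and Z wants nothing (atomic).
p — combines: U : (t→e) takes p : t as argument, giving e.

p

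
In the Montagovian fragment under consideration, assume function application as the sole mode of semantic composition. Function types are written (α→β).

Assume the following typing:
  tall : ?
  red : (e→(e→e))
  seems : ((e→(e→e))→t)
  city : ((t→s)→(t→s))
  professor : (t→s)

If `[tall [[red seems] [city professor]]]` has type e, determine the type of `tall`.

[tall [[red seems] [city professor]]] is required to be e. [[red seems] [city professor]] : s cannot yield e as functor, so tall : (s→e).

(s→e)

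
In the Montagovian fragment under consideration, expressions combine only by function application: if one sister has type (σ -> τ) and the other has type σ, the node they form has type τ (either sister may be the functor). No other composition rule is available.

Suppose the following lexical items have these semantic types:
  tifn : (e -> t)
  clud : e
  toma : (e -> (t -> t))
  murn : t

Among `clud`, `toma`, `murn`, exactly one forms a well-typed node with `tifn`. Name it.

clud

clud — combines: tifn : (e -> t) takes clud : e as argument, giving t.
toma : (e -> (t -> t)) — tifn needs e; toma needs e; neither fits.
murn : t — tifn needs e; murn needs nothing (atomic); neither fits.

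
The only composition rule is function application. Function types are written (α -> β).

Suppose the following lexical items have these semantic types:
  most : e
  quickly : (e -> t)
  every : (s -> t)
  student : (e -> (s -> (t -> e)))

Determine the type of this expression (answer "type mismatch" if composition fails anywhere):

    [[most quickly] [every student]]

type mismatch

[most quickly]: quickly is (e -> t), most is e; result t.
[every student]: (s -> t) and (e -> (s -> (t -> e))) cannot combine by function application — type clash.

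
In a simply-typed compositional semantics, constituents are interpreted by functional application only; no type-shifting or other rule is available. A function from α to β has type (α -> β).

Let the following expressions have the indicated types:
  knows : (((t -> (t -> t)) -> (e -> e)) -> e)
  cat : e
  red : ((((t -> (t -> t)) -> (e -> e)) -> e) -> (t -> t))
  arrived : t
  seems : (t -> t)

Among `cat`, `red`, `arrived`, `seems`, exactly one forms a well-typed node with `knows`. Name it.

cat : e — knows needs ((t -> (t -> t)) -> (e -> e)); cat needs nothing (atomic); neither fits.
red — combines: red : ((((t -> (t -> t)) -> (e -> e)) -> e) -> (t -> t)) takes knows : (((t -> (t -> t)) -> (e -> e)) -> e) as argument, giving (t -> t).
arrived : t — knows needs ((t -> (t -> t)) -> (e -> e)); arrived needs nothing (atomic); neither fits.
seems : (t -> t) — knows needs ((t -> (t -> t)) -> (e -> e)); seems needs t; neither fits.

red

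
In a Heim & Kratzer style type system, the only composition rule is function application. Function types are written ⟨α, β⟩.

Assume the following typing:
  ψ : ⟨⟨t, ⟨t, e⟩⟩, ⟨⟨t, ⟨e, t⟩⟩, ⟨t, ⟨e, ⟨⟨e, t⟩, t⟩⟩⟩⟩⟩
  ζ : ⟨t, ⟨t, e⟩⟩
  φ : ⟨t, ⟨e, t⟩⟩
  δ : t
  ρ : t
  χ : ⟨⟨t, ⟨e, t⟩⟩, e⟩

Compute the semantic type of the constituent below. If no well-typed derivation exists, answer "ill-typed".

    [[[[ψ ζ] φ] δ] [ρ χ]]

ill-typed

[ψ ζ]: ψ is ⟨⟨t, ⟨t, e⟩⟩, ⟨⟨t, ⟨e, t⟩⟩, ⟨t, ⟨e, ⟨⟨e, t⟩, t⟩⟩⟩⟩⟩, ζ is ⟨t, ⟨t, e⟩⟩; result ⟨⟨t, ⟨e, t⟩⟩, ⟨t, ⟨e, ⟨⟨e, t⟩, t⟩⟩⟩⟩.
[[ψ ζ] φ]: [ψ ζ] is ⟨⟨t, ⟨e, t⟩⟩, ⟨t, ⟨e, ⟨⟨e, t⟩, t⟩⟩⟩⟩, φ is ⟨t, ⟨e, t⟩⟩; result ⟨t, ⟨e, ⟨⟨e, t⟩, t⟩⟩⟩.
[[[ψ ζ] φ] δ]: [[ψ ζ] φ] is ⟨t, ⟨e, ⟨⟨e, t⟩, t⟩⟩⟩, δ is t; result ⟨e, ⟨⟨e, t⟩, t⟩⟩.
At [ρ χ]: neither t nor ⟨⟨t, ⟨e, t⟩⟩, e⟩ can take the other as argument; the node is ill-typed.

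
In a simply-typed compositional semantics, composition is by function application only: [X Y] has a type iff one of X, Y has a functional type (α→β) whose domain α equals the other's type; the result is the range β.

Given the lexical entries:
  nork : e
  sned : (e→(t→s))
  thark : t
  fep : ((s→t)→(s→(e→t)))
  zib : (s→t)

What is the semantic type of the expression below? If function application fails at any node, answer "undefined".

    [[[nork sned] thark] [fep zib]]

(e→t)

[nork sned]: sned is (e→(t→s)), nork is e; result (t→s).
[[nork sned] thark]: [nork sned] is (t→s), thark is t; result s.
[fep zib]: fep is ((s→t)→(s→(e→t))), zib is (s→t); result (s→(e→t)).
[[[nork sned] thark] [fep zib]]: [fep zib] is (s→(e→t)), [[nork sned] thark] is s; result (e→t).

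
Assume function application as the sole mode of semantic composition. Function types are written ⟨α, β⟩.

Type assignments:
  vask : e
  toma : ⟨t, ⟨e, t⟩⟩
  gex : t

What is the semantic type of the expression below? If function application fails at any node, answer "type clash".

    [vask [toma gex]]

t

[toma gex] — toma of type ⟨t, ⟨e, t⟩⟩ combines with gex of type t: type ⟨e, t⟩.
[vask [toma gex]] — [toma gex] of type ⟨e, t⟩ combines with vask of type e: type t.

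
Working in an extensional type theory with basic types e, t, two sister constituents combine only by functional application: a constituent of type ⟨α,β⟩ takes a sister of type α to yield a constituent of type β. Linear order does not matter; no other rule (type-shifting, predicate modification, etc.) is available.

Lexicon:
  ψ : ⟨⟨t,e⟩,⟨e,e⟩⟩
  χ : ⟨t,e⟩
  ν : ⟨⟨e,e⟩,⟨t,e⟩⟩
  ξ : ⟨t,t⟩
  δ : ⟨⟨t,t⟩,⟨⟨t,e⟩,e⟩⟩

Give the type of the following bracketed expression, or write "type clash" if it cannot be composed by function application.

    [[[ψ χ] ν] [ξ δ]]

e

At [ψ χ], ψ : ⟨⟨t,e⟩,⟨e,e⟩⟩ takes χ : ⟨t,e⟩, giving ⟨e,e⟩.
At [[ψ χ] ν], ν : ⟨⟨e,e⟩,⟨t,e⟩⟩ takes [ψ χ] : ⟨e,e⟩, giving ⟨t,e⟩.
At [ξ δ], δ : ⟨⟨t,t⟩,⟨⟨t,e⟩,e⟩⟩ takes ξ : ⟨t,t⟩, giving ⟨⟨t,e⟩,e⟩.
At [[[ψ χ] ν] [ξ δ]], [ξ δ] : ⟨⟨t,e⟩,e⟩ takes [[ψ χ] ν] : ⟨t,e⟩, giving e.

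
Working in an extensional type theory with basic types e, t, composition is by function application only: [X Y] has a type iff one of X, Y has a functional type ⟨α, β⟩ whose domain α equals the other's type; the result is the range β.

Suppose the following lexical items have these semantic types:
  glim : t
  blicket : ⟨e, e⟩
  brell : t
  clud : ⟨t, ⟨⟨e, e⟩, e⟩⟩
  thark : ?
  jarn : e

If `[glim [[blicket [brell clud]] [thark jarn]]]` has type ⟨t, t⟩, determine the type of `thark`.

[glim [[blicket [brell clud]] [thark jarn]]] must have type ⟨t, t⟩. The sister glim has type t; that is not a function onto ⟨t, t⟩, so [[blicket [brell clud]] [thark jarn]] must be the functor, of type ⟨t, ⟨t, t⟩⟩.
[[blicket [brell clud]] [thark jarn]] must have type ⟨t, ⟨t, t⟩⟩. The sister [blicket [brell clud]] has type e; that is not a function onto ⟨t, ⟨t, t⟩⟩, so [thark jarn] must be the functor, of type ⟨e, ⟨t, ⟨t, t⟩⟩⟩.
[thark jarn] must have type ⟨e, ⟨t, ⟨t, t⟩⟩⟩. The sister jarn has type e; that is not a function onto ⟨e, ⟨t, ⟨t, t⟩⟩⟩, so thark must be the functor, of type ⟨e, ⟨e, ⟨t, ⟨t, t⟩⟩⟩⟩.

⟨e, ⟨e, ⟨t, ⟨t, t⟩⟩⟩⟩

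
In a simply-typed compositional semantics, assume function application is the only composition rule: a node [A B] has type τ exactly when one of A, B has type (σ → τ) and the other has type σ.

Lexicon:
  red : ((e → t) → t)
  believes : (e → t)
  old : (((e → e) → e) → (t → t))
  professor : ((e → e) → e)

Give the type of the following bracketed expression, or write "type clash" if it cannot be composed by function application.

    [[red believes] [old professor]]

[red believes]: functor red : ((e → t) → t), argument believes : (e → t); result t.
[old professor]: functor old : (((e → e) → e) → (t → t)), argument professor : ((e → e) → e); result (t → t).
[[red believes] [old professor]]: functor [old professor] : (t → t), argument [red believes] : t; result t.

t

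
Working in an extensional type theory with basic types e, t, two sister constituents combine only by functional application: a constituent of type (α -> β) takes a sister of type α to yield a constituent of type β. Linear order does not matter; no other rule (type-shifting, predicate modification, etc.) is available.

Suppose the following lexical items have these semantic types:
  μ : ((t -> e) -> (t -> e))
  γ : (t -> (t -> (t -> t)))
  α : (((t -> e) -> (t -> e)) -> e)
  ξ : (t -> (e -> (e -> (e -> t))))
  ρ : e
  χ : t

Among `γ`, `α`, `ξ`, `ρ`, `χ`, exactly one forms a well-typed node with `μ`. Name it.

γ : (t -> (t -> (t -> t))) — no; μ wants (t -> e), and γ wants t.
α — combines: α : (((t -> e) -> (t -> e)) -> e) takes μ : ((t -> e) -> (t -> e)) as argument, giving e.
ξ : (t -> (e -> (e -> (e -> t)))) — no; μ wants (t -> e), and ξ wants t.
ρ : e — no; μ wants (t -> e), and ρ wants nothing (atomic).
χ : t — no; μ wants (t -> e), and χ wants nothing (atomic).

α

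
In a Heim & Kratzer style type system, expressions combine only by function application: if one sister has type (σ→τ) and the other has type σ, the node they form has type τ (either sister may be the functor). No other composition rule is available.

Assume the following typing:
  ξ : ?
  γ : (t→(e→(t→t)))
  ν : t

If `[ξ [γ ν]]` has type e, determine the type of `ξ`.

((e→(t→t))→e)

For [ξ [γ ν]] to have type e with [γ ν] of type (e→(t→t)), ξ must be the function: ξ : ((e→(t→t))→e).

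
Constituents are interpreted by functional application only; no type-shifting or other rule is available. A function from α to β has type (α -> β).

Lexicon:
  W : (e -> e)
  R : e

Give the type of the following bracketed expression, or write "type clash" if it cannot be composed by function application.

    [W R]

e

[W R] — W of type (e -> e) combines with R of type e: type e.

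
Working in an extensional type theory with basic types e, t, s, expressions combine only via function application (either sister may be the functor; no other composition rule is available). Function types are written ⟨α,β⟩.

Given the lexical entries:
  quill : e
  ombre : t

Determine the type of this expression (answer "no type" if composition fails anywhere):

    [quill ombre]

no type

At [quill ombre]: neither e nor t can take the other as argument; the node is ill-typed.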